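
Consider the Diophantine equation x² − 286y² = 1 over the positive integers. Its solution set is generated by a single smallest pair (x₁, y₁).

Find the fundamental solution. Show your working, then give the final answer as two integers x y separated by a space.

561835 33222

[16; 1,10,3,3,2,3,3,10,1,32] for √286; ℓ=10 ⇒ convergent index 9
i=0: a=16 ⇒ p=16, q=1
…
i=2: a=10 ⇒ p=186, q=11
i=3: a=3 ⇒ p=575, q=34
i=4: a=3 ⇒ p=1911, q=113
i=5: a=2 ⇒ p=4397, q=260
…
i=8: a=10 ⇒ p=512132, q=30283
i=9: a=1 ⇒ p=561835, q=33222
→ (561835, 33222).  Check: 561835²=315658567225, 286·33222²=315658567224, difference 1.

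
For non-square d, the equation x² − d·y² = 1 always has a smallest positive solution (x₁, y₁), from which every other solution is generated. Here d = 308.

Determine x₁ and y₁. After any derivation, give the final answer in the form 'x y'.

√308 → a₀=17, period (1,1,4,1,1,34); ℓ=6 even so k=5
k=0  a_k=17  p_k/q_k = 17/1
…
k=2  a_k=1  p_k/q_k = 35/2
…
k=4  a_k=1  p_k/q_k = 193/11
k=5  a_k=1  p_k/q_k = 351/20
(x₁, y₁) = (351, 20);  351² − 308·20² = 1 ✓

351 20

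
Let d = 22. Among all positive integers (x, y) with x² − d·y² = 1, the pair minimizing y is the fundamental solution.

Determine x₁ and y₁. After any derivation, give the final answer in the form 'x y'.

[4; 1,2,4,2,1,8] for √22; ℓ=6 ⇒ convergent index 5
step 0: (4, 1)  from 4·(1,0) + (0,1)
…
step 2: (14, 3)  from 2·(5,1) + (4,1)
step 3: (61, 13)  from 4·(14,3) + (5,1)
step 4: (136, 29)  from 2·(61,13) + (14,3)
step 5: (197, 42)  from 1·(136,29) + (61,13)
(x₁, y₁) = (197, 42);  197² − 22·42² = 1 ✓

197 42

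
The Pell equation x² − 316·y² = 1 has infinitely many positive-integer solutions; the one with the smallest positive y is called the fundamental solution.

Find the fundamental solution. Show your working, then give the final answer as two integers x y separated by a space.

12799 720

[17; 1,3,2,8,2,3,1,34] for √316; ℓ=8 ⇒ convergent index 7
k=0  a_k=17  p_k/q_k = 17/1
k=1  a_k=1  p_k/q_k = 18/1
…
k=5  a_k=2  p_k/q_k = 2862/161
k=6  a_k=3  p_k/q_k = 9937/559
k=7  a_k=1  p_k/q_k = 12799/720
fundamental: x₁=12799, y₁=720  (since 163814401 − 316·518400 = 1)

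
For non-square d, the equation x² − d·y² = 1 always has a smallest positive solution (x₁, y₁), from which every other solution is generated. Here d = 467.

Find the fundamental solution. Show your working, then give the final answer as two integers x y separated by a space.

1625626 75225

√467 = [21; 1,1,1,1,3,…,1,1,42, …], period ℓ=14 (even) → k=13
step 0: (21, 1)  from 21·(1,0) + (0,1)
…
step 7: (27164, 1257)  from 21·(1275,59) + (389,18)
…
step 12: (991929, 45901)  from 1·(633697,29324) + (358232,16577)
step 13: (1625626, 75225)  from 1·(991929,45901) + (633697,29324)
(x₁, y₁) = (1625626, 75225);  1625626² − 467·75225² = 1 ✓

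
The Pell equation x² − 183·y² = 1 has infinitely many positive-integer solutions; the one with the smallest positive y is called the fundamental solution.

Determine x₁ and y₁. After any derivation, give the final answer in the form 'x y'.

487 36

√183 = [13; 1,1,8,1,1,26, …], period ℓ=6 (even) → k=5
k=0  a_k=13  p_k/q_k = 13/1
…
k=4  a_k=1  p_k/q_k = 257/19
k=5  a_k=1  p_k/q_k = 487/36
(x₁, y₁) = (487, 36);  487² − 183·36² = 1 ✓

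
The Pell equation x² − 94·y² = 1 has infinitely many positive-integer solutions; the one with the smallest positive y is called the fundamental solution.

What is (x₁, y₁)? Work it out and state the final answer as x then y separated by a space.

√94 = [9; 1,2,3,1,1,…,2,1,18, …], period ℓ=16 (even) → k=15
step 0: (9, 1)  from 9·(1,0) + (0,1)
…
step 2: (29, 3)  from 2·(10,1) + (9,1)
…
step 5: (223, 23)  from 1·(126,13) + (97,10)
…
step 7: (1464, 151)  from 1·(1241,128) + (223,23)
…
step 12: (184493, 19029)  from 1·(99455,10258) + (85038,8771)
step 13: (652934, 67345)  from 3·(184493,19029) + (99455,10258)
step 14: (1490361, 153719)  from 2·(652934,67345) + (184493,19029)
step 15: (2143295, 221064)  from 1·(1490361,153719) + (652934,67345)
fundamental: x₁=2143295, y₁=221064  (since 4593713457025 − 94·48869292096 = 1)

2143295 221064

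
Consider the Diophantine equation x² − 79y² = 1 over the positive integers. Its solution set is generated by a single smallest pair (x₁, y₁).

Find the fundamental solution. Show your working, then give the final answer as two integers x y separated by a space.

d=79: √d = [8; 1,7,1,16] (ℓ=4, even), read p_3/q_3
a_0=8:  p_0=8·1+0=8,  q_0=8·0+1=1
a_1=1:  p_1=1·8+1=9,  q_1=1·1+0=1
a_2=7:  p_2=7·9+8=71,  q_2=7·1+1=8
a_3=1:  p_3=1·71+9=80,  q_3=1·8+1=9
fundamental: x₁=80, y₁=9  (since 6400 − 79·81 = 1)

80 9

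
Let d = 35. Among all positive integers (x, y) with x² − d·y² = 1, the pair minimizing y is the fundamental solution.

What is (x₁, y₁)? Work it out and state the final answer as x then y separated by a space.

√35 = [5; 1,10, …], period ℓ=2 (even) → k=1
i=0: a=5 ⇒ p=5, q=1
i=1: a=1 ⇒ p=6, q=1
fundamental: x₁=6, y₁=1  (since 36 − 35·1 = 1)

6 1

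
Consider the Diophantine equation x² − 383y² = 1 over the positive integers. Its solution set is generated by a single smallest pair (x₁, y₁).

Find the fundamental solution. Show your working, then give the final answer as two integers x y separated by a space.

18768 959

√383 → a₀=19, period (1,1,3,19,3,1,1,38); ℓ=8 even so k=7
i=0: a=19 ⇒ p=19, q=1
i=1: a=1 ⇒ p=20, q=1
i=2: a=1 ⇒ p=39, q=2
…
i=5: a=3 ⇒ p=8063, q=412
i=6: a=1 ⇒ p=10705, q=547
i=7: a=1 ⇒ p=18768, q=959
→ (18768, 959).  Check: 18768²=352237824, 383·959²=352237823, difference 1.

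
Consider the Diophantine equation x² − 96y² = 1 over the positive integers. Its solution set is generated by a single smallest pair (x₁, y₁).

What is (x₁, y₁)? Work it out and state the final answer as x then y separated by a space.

49 5

d=96: √d = [9; 1,3,1,18] (ℓ=4, even), read p_3/q_3
k=0  a_k=9  p_k/q_k = 9/1
k=1  a_k=1  p_k/q_k = 10/1
k=2  a_k=3  p_k/q_k = 39/4
k=3  a_k=1  p_k/q_k = 49/5
fundamental: x₁=49, y₁=5  (since 2401 − 96·25 = 1)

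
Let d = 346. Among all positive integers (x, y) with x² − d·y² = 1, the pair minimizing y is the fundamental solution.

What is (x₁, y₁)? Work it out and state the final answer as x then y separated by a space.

17299 930

[18; 1,1,1,1,36] for √346; ℓ=5 ⇒ convergent index 9
i=0: a=18 ⇒ p=18, q=1
…
i=8: a=1 ⇒ p=10398, q=559
i=9: a=1 ⇒ p=17299, q=930
→ (17299, 930).  Check: 17299²=299255401, 346·930²=299255400, difference 1.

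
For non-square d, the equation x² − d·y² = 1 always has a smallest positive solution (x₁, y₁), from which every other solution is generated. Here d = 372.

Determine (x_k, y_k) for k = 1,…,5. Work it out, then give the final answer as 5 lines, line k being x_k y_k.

d=372: √d = [19; 3,2,12,2,3,38] (ℓ=6, even), read p_5/q_5
k=0  a_k=19  p_k/q_k = 19/1
…
k=3  a_k=12  p_k/q_k = 1678/87
k=4  a_k=2  p_k/q_k = 3491/181
k=5  a_k=3  p_k/q_k = 12151/630
→ (12151, 630).  Check: 12151²=147646801, 372·630²=147646800, difference 1.
(12151+630√372)^2 = 295293601 + 15310260√372
(12151+630√372)^3 = 7176225079351 + 372069937890√372
(12151+630√372)^4 = 174396621583094401 + 9042043615292520√372
(12151+630√372)^5 = 4238186690536135053751 + 219739743566768883150√372

12151 630
295293601 15310260
7176225079351 372069937890
174396621583094401 9042043615292520
4238186690536135053751 219739743566768883150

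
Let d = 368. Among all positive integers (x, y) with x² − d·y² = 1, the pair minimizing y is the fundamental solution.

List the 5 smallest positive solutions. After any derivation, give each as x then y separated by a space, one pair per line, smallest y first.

√368 → a₀=19, period (5,2,5,38); ℓ=4 even so k=3
i=0: a=19 ⇒ p=19, q=1
…
i=2: a=2 ⇒ p=211, q=11
i=3: a=5 ⇒ p=1151, q=60
(x₁, y₁) = (1151, 60);  1151² − 368·60² = 1 ✓
(x_2, y_2) = (1151·1151 + 368·60·60, 1151·60 + 60·1151) = (2649601, 138120)
(x_3, y_3) = (1151·2649601 + 368·60·138120, 1151·138120 + 60·2649601) = (6099380351, 317952180)
(x_4, y_4) = (1151·6099380351 + 368·60·317952180, 1151·317952180 + 60·6099380351) = (14040770918401, 731925780240)
(x_5, y_5) = (1151·14040770918401 + 368·60·731925780240, 1151·731925780240 + 60·14040770918401) = (32321848554778751, 1684892828160300)

1151 60
2649601 138120
6099380351 317952180
14040770918401 731925780240
32321848554778751 1684892828160300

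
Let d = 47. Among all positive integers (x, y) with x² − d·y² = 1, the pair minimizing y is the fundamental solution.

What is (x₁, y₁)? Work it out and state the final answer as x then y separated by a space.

[6; 1,5,1,12] for √47; ℓ=4 ⇒ convergent index 3
i=0: a=6 ⇒ p=6, q=1
i=1: a=1 ⇒ p=7, q=1
i=2: a=5 ⇒ p=41, q=6
i=3: a=1 ⇒ p=48, q=7
→ (48, 7).  Check: 48²=2304, 47·7²=2303, difference 1.

48 7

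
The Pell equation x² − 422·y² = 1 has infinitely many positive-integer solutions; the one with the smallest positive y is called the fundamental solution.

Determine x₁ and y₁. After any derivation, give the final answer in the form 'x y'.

7022501 341850

√422 → a₀=20, period (1,1,5,2,1,…,1,1,40); ℓ=14 even so k=13
step 0: (20, 1)  from 20·(1,0) + (0,1)
…
step 3: (226, 11)  from 5·(41,2) + (21,1)
step 4: (493, 24)  from 2·(226,11) + (41,2)
step 5: (719, 35)  from 1·(493,24) + (226,11)
step 6: (2650, 129)  from 3·(719,35) + (493,24)
step 7: (53719, 2615)  from 20·(2650,129) + (719,35)
…
step 10: (598859, 29152)  from 2·(217526,10589) + (163807,7974)
step 11: (3211821, 156349)  from 5·(598859,29152) + (217526,10589)
step 12: (3810680, 185501)  from 1·(3211821,156349) + (598859,29152)
step 13: (7022501, 341850)  from 1·(3810680,185501) + (3211821,156349)
(x₁, y₁) = (7022501, 341850);  7022501² − 422·341850² = 1 ✓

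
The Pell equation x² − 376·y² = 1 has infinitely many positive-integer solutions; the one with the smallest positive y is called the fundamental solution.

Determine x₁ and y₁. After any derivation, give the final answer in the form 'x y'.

√376 → a₀=19, period (2,1,1,3,1,…,1,2,38); ℓ=16 even so k=15
a_0=19:  p_0=19·1+0=19,  q_0=19·0+1=1
…
a_2=1:  p_2=1·39+19=58,  q_2=1·2+1=3
a_3=1:  p_3=1·58+39=97,  q_3=1·3+2=5
…
a_5=1:  p_5=1·349+97=446,  q_5=1·18+5=23
…
a_7=2:  p_7=2·1241+446=2928,  q_7=2·64+23=151
a_8=4:  p_8=4·2928+1241=12953,  q_8=4·151+64=668
a_9=2:  p_9=2·12953+2928=28834,  q_9=2·668+151=1487
a_10=2:  p_10=2·28834+12953=70621,  q_10=2·1487+668=3642
a_11=1:  p_11=1·70621+28834=99455,  q_11=1·3642+1487=5129
…
a_14=1:  p_14=1·468441+368986=837427,  q_14=1·24158+19029=43187
a_15=2:  p_15=2·837427+468441=2143295,  q_15=2·43187+24158=110532
fundamental: x₁=2143295, y₁=110532  (since 4593713457025 − 376·12217323024 = 1)

2143295 110532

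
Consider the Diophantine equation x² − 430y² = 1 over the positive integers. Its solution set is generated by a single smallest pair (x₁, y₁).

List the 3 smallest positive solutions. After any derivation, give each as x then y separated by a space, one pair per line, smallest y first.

2862251 138030
16384961574001 790153011060
93795745300289010251 4523232492118854090

d=430: √d = [20; 1,2,1,3,1,…,2,1,40] (ℓ=14, even), read p_13/q_13
a_0=20:  p_0=20·1+0=20,  q_0=20·0+1=1
a_1=1:  p_1=1·20+1=21,  q_1=1·1+0=1
a_2=2:  p_2=2·21+20=62,  q_2=2·1+1=3
…
a_4=3:  p_4=3·83+62=311,  q_4=3·4+3=15
…
a_6=6:  p_6=6·394+311=2675,  q_6=6·19+15=129
a_7=8:  p_7=8·2675+394=21794,  q_7=8·129+19=1051
a_8=6:  p_8=6·21794+2675=133439,  q_8=6·1051+129=6435
a_9=1:  p_9=1·133439+21794=155233,  q_9=1·6435+1051=7486
…
a_12=2:  p_12=2·754371+599138=2107880,  q_12=2·36379+28893=101651
a_13=1:  p_13=1·2107880+754371=2862251,  q_13=1·101651+36379=138030
(x₁, y₁) = (2862251, 138030);  2862251² − 430·138030² = 1 ✓
n=2: (2862251,138030)∘(2862251,138030) = (2862251·2862251+430·138030·138030, 2862251·138030+138030·2862251) = (16384961574001,790153011060)
n=3: (16384961574001,790153011060)∘(2862251,138030) = (2862251·16384961574001+430·138030·790153011060, 2862251·790153011060+138030·16384961574001) = (93795745300289010251,4523232492118854090)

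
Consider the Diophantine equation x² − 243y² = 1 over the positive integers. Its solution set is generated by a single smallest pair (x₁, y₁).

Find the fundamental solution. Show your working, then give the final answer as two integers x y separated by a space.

70226 4505

[15; 1,1,2,3,15,3,2,1,1,30] for √243; ℓ=10 ⇒ convergent index 9
step 0: (15, 1)  from 15·(1,0) + (0,1)
…
step 2: (31, 2)  from 1·(16,1) + (15,1)
…
step 4: (265, 17)  from 3·(78,5) + (31,2)
…
step 6: (12424, 797)  from 3·(4053,260) + (265,17)
step 7: (28901, 1854)  from 2·(12424,797) + (4053,260)
step 8: (41325, 2651)  from 1·(28901,1854) + (12424,797)
step 9: (70226, 4505)  from 1·(41325,2651) + (28901,1854)
→ (70226, 4505).  Check: 70226²=4931691076, 243·4505²=4931691075, difference 1.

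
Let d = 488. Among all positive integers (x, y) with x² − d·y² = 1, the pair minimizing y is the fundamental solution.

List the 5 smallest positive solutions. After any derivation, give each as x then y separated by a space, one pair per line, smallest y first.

d=488: √d = [22; 11,44] (ℓ=2, even), read p_1/q_1
a_0=22:  p_0=22·1+0=22,  q_0=22·0+1=1
a_1=11:  p_1=11·22+1=243,  q_1=11·1+0=11
(x₁, y₁) = (243, 11);  243² − 488·11² = 1 ✓
n=2: (243,11)∘(243,11) = (243·243+488·11·11, 243·11+11·243) = (118097,5346)
n=3: (118097,5346)∘(243,11) = (243·118097+488·11·5346, 243·5346+11·118097) = (57394899,2598145)
n=4: (57394899,2598145)∘(243,11) = (243·57394899+488·11·2598145, 243·2598145+11·57394899) = (27893802817,1262693124)
n=5: (27893802817,1262693124)∘(243,11) = (243·27893802817+488·11·1262693124, 243·1262693124+11·27893802817) = (13556330774163,613666260119)

243 11
118097 5346
57394899 2598145
27893802817 1262693124
13556330774163 613666260119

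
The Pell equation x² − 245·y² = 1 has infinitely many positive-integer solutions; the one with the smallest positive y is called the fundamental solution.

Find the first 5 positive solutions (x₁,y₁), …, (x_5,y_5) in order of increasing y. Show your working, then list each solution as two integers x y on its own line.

51841 3312
5374978561 343394784
557288527109761 35603857991376
57780789062419261441 3691479203918451648
5990827771012465337616001 382739946785069045776560

√245 = [15; 1,1,1,7,6,7,1,1,1,30, …], period ℓ=10 (even) → k=9
a_0=15:  p_0=15·1+0=15,  q_0=15·0+1=1
…
a_3=1:  p_3=1·31+16=47,  q_3=1·2+1=3
…
a_7=1:  p_7=1·15809+2207=18016,  q_7=1·1010+141=1151
a_8=1:  p_8=1·18016+15809=33825,  q_8=1·1151+1010=2161
a_9=1:  p_9=1·33825+18016=51841,  q_9=1·2161+1151=3312
(x₁, y₁) = (51841, 3312);  51841² − 245·3312² = 1 ✓
k=2:  x_2 = 51841·51841+245·3312·3312 = 5374978561,  y_2 = 51841·3312+3312·51841 = 343394784
k=3:  x_3 = 51841·5374978561+245·3312·343394784 = 557288527109761,  y_3 = 51841·343394784+3312·5374978561 = 35603857991376
k=4:  x_4 = 51841·557288527109761+245·3312·35603857991376 = 57780789062419261441,  y_4 = 51841·35603857991376+3312·557288527109761 = 3691479203918451648
k=5:  x_5 = 51841·57780789062419261441+245·3312·3691479203918451648 = 5990827771012465337616001,  y_5 = 51841·3691479203918451648+3312·57780789062419261441 = 382739946785069045776560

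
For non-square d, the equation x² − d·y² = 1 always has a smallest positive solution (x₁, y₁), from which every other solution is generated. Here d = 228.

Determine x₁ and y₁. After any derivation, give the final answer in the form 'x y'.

d=228: √d = [15; 10,30] (ℓ=2, even), read p_1/q_1
a_0=15:  p_0=15·1+0=15,  q_0=15·0+1=1
a_1=10:  p_1=10·15+1=151,  q_1=10·1+0=10
→ (151, 10).  Check: 151²=22801, 228·10²=22800, difference 1.

151 10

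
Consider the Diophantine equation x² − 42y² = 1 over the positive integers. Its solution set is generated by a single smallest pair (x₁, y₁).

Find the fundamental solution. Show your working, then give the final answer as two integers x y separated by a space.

13 2

[6; 2,12] for √42; ℓ=2 ⇒ convergent index 1
a_0=6:  p_0=6·1+0=6,  q_0=6·0+1=1
a_1=2:  p_1=2·6+1=13,  q_1=2·1+0=2
fundamental: x₁=13, y₁=2  (since 169 − 42·4 = 1)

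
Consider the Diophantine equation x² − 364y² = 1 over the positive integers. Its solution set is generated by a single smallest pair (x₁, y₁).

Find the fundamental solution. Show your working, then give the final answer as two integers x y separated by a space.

4954951 259710

[19; 12,1,2,3,1,8,1,3,2,1,12,38] for √364; ℓ=12 ⇒ convergent index 11
i=0: a=19 ⇒ p=19, q=1
i=1: a=12 ⇒ p=229, q=12
i=2: a=1 ⇒ p=248, q=13
i=3: a=2 ⇒ p=725, q=38
…
i=5: a=1 ⇒ p=3148, q=165
i=6: a=8 ⇒ p=27607, q=1447
…
i=8: a=3 ⇒ p=119872, q=6283
i=9: a=2 ⇒ p=270499, q=14178
i=10: a=1 ⇒ p=390371, q=20461
i=11: a=12 ⇒ p=4954951, q=259710
→ (4954951, 259710).  Check: 4954951²=24551539412401, 364·259710²=24551539412400, difference 1.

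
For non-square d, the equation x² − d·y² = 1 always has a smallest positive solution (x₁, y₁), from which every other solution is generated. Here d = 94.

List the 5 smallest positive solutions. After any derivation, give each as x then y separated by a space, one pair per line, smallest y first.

[9; 1,2,3,1,1,…,2,1,18] for √94; ℓ=16 ⇒ convergent index 15
a_0=9:  p_0=9·1+0=9,  q_0=9·0+1=1
a_1=1:  p_1=1·9+1=10,  q_1=1·1+0=1
…
a_3=3:  p_3=3·29+10=97,  q_3=3·3+1=10
…
a_6=5:  p_6=5·223+126=1241,  q_6=5·23+13=128
a_7=1:  p_7=1·1241+223=1464,  q_7=1·128+23=151
…
a_10=5:  p_10=5·14417+12953=85038,  q_10=5·1487+1336=8771
…
a_12=1:  p_12=1·99455+85038=184493,  q_12=1·10258+8771=19029
…
a_14=2:  p_14=2·652934+184493=1490361,  q_14=2·67345+19029=153719
a_15=1:  p_15=1·1490361+652934=2143295,  q_15=1·153719+67345=221064
→ (2143295, 221064).  Check: 2143295²=4593713457025, 94·221064²=4593713457024, difference 1.
k=2:  x_2 = 2143295·2143295+94·221064·221064 = 9187426914049,  y_2 = 2143295·221064+221064·2143295 = 947610731760
k=3:  x_3 = 2143295·9187426914049+94·221064·947610731760 = 39382732335491159615,  y_3 = 2143295·947610731760+221064·9187426914049 = 4062018686654877336
k=4:  x_4 = 2143295·39382732335491159615+94·221064·4062018686654877336 = 168817626601983862467148801,  y_4 = 2143295·4062018686654877336+221064·39382732335491159615 = 17412208682026983028992480
k=5:  x_5 = 2143295·168817626601983862467148801+94·221064·17412208682026983028992480 = 723651950015758622280719887718975,  y_5 = 2143295·17412208682026983028992480+221064·168817626601983862467148801 = 74638999614285983163562219965864

2143295 221064
9187426914049 947610731760
39382732335491159615 4062018686654877336
168817626601983862467148801 17412208682026983028992480
723651950015758622280719887718975 74638999614285983163562219965864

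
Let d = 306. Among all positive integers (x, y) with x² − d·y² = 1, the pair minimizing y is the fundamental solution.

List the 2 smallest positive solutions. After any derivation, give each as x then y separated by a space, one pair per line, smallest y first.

35 2
2449 140

[17; 2,34] for √306; ℓ=2 ⇒ convergent index 1
a_0=17:  p_0=17·1+0=17,  q_0=17·0+1=1
a_1=2:  p_1=2·17+1=35,  q_1=2·1+0=2
→ (35, 2).  Check: 35²=1225, 306·2²=1224, difference 1.
(35+2√306)^2 = 2449 + 140√306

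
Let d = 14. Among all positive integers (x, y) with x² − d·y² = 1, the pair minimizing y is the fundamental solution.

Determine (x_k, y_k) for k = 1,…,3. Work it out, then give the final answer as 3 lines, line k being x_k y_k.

15 4
449 120
13455 3596

[3; 1,2,1,6] for √14; ℓ=4 ⇒ convergent index 3
step 0: (3, 1)  from 3·(1,0) + (0,1)
step 1: (4, 1)  from 1·(3,1) + (1,0)
step 2: (11, 3)  from 2·(4,1) + (3,1)
step 3: (15, 4)  from 1·(11,3) + (4,1)
fundamental: x₁=15, y₁=4  (since 225 − 14·16 = 1)
n=2: (15,4)∘(15,4) = (15·15+14·4·4, 15·4+4·15) = (449,120)
n=3: (449,120)∘(15,4) = (15·449+14·4·120, 15·120+4·449) = (13455,3596)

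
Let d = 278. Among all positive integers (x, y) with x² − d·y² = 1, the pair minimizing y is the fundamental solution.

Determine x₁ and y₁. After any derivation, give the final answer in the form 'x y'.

2501 150

d=278: √d = [16; 1,2,16,2,1,32] (ℓ=6, even), read p_5/q_5
k=0  a_k=16  p_k/q_k = 16/1
k=1  a_k=1  p_k/q_k = 17/1
…
k=3  a_k=16  p_k/q_k = 817/49
k=4  a_k=2  p_k/q_k = 1684/101
k=5  a_k=1  p_k/q_k = 2501/150
→ (2501, 150).  Check: 2501²=6255001, 278·150²=6255000, difference 1.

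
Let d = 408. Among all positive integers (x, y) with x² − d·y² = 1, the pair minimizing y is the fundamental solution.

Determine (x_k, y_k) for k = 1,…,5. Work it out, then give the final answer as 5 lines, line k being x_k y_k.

101 5
20401 1010
4120901 204015
832401601 41210020
168141002501 8324220025

√408 → a₀=20, period (5,40); ℓ=2 even so k=1
step 0: (20, 1)  from 20·(1,0) + (0,1)
step 1: (101, 5)  from 5·(20,1) + (1,0)
→ (101, 5).  Check: 101²=10201, 408·5²=10200, difference 1.
(x_2, y_2) = (101·101 + 408·5·5, 101·5 + 5·101) = (20401, 1010)
(x_3, y_3) = (101·20401 + 408·5·1010, 101·1010 + 5·20401) = (4120901, 204015)
(x_4, y_4) = (101·4120901 + 408·5·204015, 101·204015 + 5·4120901) = (832401601, 41210020)
(x_5, y_5) = (101·832401601 + 408·5·41210020, 101·41210020 + 5·832401601) = (168141002501, 8324220025)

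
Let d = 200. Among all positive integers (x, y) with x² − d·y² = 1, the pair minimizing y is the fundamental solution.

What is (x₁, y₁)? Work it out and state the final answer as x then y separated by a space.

99 7

√200 → a₀=14, period (7,28); ℓ=2 even so k=1
step 0: (14, 1)  from 14·(1,0) + (0,1)
step 1: (99, 7)  from 7·(14,1) + (1,0)
fundamental: x₁=99, y₁=7  (since 9801 − 200·49 = 1)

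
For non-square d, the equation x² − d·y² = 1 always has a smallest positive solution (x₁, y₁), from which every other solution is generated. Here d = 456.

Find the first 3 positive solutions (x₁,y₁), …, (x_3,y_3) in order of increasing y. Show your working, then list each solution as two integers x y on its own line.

d=456: √d = [21; 2,1,4,1,2,42] (ℓ=6, even), read p_5/q_5
i=0: a=21 ⇒ p=21, q=1
…
i=2: a=1 ⇒ p=64, q=3
i=3: a=4 ⇒ p=299, q=14
i=4: a=1 ⇒ p=363, q=17
i=5: a=2 ⇒ p=1025, q=48
(x₁, y₁) = (1025, 48);  1025² − 456·48² = 1 ✓
k=2:  x_2 = 1025·1025+456·48·48 = 2101249,  y_2 = 1025·48+48·1025 = 98400
k=3:  x_3 = 1025·2101249+456·48·98400 = 4307559425,  y_3 = 1025·98400+48·2101249 = 201719952

1025 48
2101249 98400
4307559425 201719952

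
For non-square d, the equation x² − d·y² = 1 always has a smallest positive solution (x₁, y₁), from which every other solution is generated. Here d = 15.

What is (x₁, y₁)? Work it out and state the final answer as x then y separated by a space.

4 1

√15 → a₀=3, period (1,6); ℓ=2 even so k=1
i=0: a=3 ⇒ p=3, q=1
i=1: a=1 ⇒ p=4, q=1
→ (4, 1).  Check: 4²=16, 15·1²=15, difference 1.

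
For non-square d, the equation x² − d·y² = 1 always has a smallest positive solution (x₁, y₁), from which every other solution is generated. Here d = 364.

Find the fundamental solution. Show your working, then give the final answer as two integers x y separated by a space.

4954951 259710

√364 = [19; 12,1,2,3,1,8,1,3,2,1,12,38, …], period ℓ=12 (even) → k=11
k=0  a_k=19  p_k/q_k = 19/1
k=1  a_k=12  p_k/q_k = 229/12
k=2  a_k=1  p_k/q_k = 248/13
…
k=4  a_k=3  p_k/q_k = 2423/127
k=5  a_k=1  p_k/q_k = 3148/165
k=6  a_k=8  p_k/q_k = 27607/1447
k=7  a_k=1  p_k/q_k = 30755/1612
k=8  a_k=3  p_k/q_k = 119872/6283
k=9  a_k=2  p_k/q_k = 270499/14178
k=10  a_k=1  p_k/q_k = 390371/20461
k=11  a_k=12  p_k/q_k = 4954951/259710
→ (4954951, 259710).  Check: 4954951²=24551539412401, 364·259710²=24551539412400, difference 1.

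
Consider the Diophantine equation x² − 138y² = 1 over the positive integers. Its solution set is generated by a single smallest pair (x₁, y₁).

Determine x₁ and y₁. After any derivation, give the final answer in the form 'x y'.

47 4

d=138: √d = [11; 1,2,1,22] (ℓ=4, even), read p_3/q_3
i=0: a=11 ⇒ p=11, q=1
i=1: a=1 ⇒ p=12, q=1
i=2: a=2 ⇒ p=35, q=3
i=3: a=1 ⇒ p=47, q=4
→ (47, 4).  Check: 47²=2209, 138·4²=2208, difference 1.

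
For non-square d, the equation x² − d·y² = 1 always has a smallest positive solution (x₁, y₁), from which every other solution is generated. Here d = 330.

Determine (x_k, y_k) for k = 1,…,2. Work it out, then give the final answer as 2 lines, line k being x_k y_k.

√330 → a₀=18, period (6,36); ℓ=2 even so k=1
a_0=18:  p_0=18·1+0=18,  q_0=18·0+1=1
a_1=6:  p_1=6·18+1=109,  q_1=6·1+0=6
(x₁, y₁) = (109, 6);  109² − 330·6² = 1 ✓
n=2: (109,6)∘(109,6) = (109·109+330·6·6, 109·6+6·109) = (23761,1308)

109 6
23761 1308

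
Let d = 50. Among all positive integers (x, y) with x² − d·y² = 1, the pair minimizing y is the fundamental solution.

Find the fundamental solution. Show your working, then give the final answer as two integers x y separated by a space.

d=50: √d = [7; 14] (ℓ=1, odd), read p_1/q_1
k=0  a_k=7  p_k/q_k = 7/1
k=1  a_k=14  p_k/q_k = 99/14
→ (99, 14).  Check: 99²=9801, 50·14²=9800, difference 1.

99 14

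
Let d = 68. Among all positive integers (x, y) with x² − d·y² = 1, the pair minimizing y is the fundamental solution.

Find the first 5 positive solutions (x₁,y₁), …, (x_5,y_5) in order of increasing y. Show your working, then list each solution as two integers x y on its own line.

[8; 4,16] for √68; ℓ=2 ⇒ convergent index 1
i=0: a=8 ⇒ p=8, q=1
i=1: a=4 ⇒ p=33, q=4
→ (33, 4).  Check: 33²=1089, 68·4²=1088, difference 1.
k=2:  x_2 = 33·33+68·4·4 = 2177,  y_2 = 33·4+4·33 = 264
k=3:  x_3 = 33·2177+68·4·264 = 143649,  y_3 = 33·264+4·2177 = 17420
k=4:  x_4 = 33·143649+68·4·17420 = 9478657,  y_4 = 33·17420+4·143649 = 1149456
k=5:  x_5 = 33·9478657+68·4·1149456 = 625447713,  y_5 = 33·1149456+4·9478657 = 75846676

33 4
2177 264
143649 17420
9478657 1149456
625447713 75846676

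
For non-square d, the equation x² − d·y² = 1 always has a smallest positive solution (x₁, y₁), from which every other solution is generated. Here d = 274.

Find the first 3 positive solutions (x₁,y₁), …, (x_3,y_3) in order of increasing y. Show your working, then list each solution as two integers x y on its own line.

3959299 239190
31352097142801 1894049455620
248264653730785753699 14998216231173381570

√274 = [16; 1,1,4,4,1,1,32, …], period ℓ=7 (odd) → k=13
i=0: a=16 ⇒ p=16, q=1
i=1: a=1 ⇒ p=17, q=1
i=2: a=1 ⇒ p=33, q=2
i=3: a=4 ⇒ p=149, q=9
i=4: a=4 ⇒ p=629, q=38
i=5: a=1 ⇒ p=778, q=47
i=6: a=1 ⇒ p=1407, q=85
i=7: a=32 ⇒ p=45802, q=2767
i=8: a=1 ⇒ p=47209, q=2852
i=9: a=1 ⇒ p=93011, q=5619
i=10: a=4 ⇒ p=419253, q=25328
i=11: a=4 ⇒ p=1770023, q=106931
i=12: a=1 ⇒ p=2189276, q=132259
i=13: a=1 ⇒ p=3959299, q=239190
(x₁, y₁) = (3959299, 239190);  3959299² − 274·239190² = 1 ✓
(3959299+239190√274)^2 = 31352097142801 + 1894049455620√274
(3959299+239190√274)^3 = 248264653730785753699 + 14998216231173381570√274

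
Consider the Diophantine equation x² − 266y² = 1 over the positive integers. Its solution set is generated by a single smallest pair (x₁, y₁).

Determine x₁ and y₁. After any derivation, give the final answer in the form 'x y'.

√266 = [16; 3,4,3,32, …], period ℓ=4 (even) → k=3
step 0: (16, 1)  from 16·(1,0) + (0,1)
…
step 2: (212, 13)  from 4·(49,3) + (16,1)
step 3: (685, 42)  from 3·(212,13) + (49,3)
→ (685, 42).  Check: 685²=469225, 266·42²=469224, difference 1.

685 42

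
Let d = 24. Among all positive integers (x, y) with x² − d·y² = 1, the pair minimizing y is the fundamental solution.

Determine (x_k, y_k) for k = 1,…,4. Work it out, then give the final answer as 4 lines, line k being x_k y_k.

5 1
49 10
485 99
4801 980

√24 → a₀=4, period (1,8); ℓ=2 even so k=1
k=0  a_k=4  p_k/q_k = 4/1
k=1  a_k=1  p_k/q_k = 5/1
→ (5, 1).  Check: 5²=25, 24·1²=24, difference 1.
(5+1√24)^2 = 49 + 10√24
(5+1√24)^3 = 485 + 99√24
(5+1√24)^4 = 4801 + 980√24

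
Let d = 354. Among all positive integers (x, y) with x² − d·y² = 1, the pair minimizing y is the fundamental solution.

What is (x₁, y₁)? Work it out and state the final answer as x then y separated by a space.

258065 13716

d=354: √d = [18; 1,4,2,2,18,2,2,4,1,36] (ℓ=10, even), read p_9/q_9
i=0: a=18 ⇒ p=18, q=1
…
i=3: a=2 ⇒ p=207, q=11
…
i=5: a=18 ⇒ p=9351, q=497
…
i=8: a=4 ⇒ p=210294, q=11177
i=9: a=1 ⇒ p=258065, q=13716
fundamental: x₁=258065, y₁=13716  (since 66597544225 − 354·188128656 = 1)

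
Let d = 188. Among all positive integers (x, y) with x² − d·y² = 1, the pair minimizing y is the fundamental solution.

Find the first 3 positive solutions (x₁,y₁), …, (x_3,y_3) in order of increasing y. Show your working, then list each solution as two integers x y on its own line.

4607 336
42448897 3095904
391124132351 28525659120

√188 = [13; 1,2,2,6,2,2,1,26, …], period ℓ=8 (even) → k=7
a_0=13:  p_0=13·1+0=13,  q_0=13·0+1=1
a_1=1:  p_1=1·13+1=14,  q_1=1·1+0=1
a_2=2:  p_2=2·14+13=41,  q_2=2·1+1=3
…
a_4=6:  p_4=6·96+41=617,  q_4=6·7+3=45
…
a_6=2:  p_6=2·1330+617=3277,  q_6=2·97+45=239
a_7=1:  p_7=1·3277+1330=4607,  q_7=1·239+97=336
→ (4607, 336).  Check: 4607²=21224449, 188·336²=21224448, difference 1.
k=2:  x_2 = 4607·4607+188·336·336 = 42448897,  y_2 = 4607·336+336·4607 = 3095904
k=3:  x_3 = 4607·42448897+188·336·3095904 = 391124132351,  y_3 = 4607·3095904+336·42448897 = 28525659120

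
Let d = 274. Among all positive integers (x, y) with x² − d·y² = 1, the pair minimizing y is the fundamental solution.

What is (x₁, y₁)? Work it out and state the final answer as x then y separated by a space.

√274 → a₀=16, period (1,1,4,4,1,1,32); ℓ=7 odd so k=13
i=0: a=16 ⇒ p=16, q=1
…
i=2: a=1 ⇒ p=33, q=2
i=3: a=4 ⇒ p=149, q=9
i=4: a=4 ⇒ p=629, q=38
i=5: a=1 ⇒ p=778, q=47
…
i=7: a=32 ⇒ p=45802, q=2767
…
i=10: a=4 ⇒ p=419253, q=25328
…
i=12: a=1 ⇒ p=2189276, q=132259
i=13: a=1 ⇒ p=3959299, q=239190
(x₁, y₁) = (3959299, 239190);  3959299² − 274·239190² = 1 ✓

3959299 239190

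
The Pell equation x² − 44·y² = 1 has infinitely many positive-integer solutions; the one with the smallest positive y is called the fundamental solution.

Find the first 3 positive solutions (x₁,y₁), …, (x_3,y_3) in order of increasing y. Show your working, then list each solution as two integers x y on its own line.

√44 → a₀=6, period (1,1,1,2,1,1,1,12); ℓ=8 even so k=7
i=0: a=6 ⇒ p=6, q=1
…
i=2: a=1 ⇒ p=13, q=2
i=3: a=1 ⇒ p=20, q=3
i=4: a=2 ⇒ p=53, q=8
i=5: a=1 ⇒ p=73, q=11
i=6: a=1 ⇒ p=126, q=19
i=7: a=1 ⇒ p=199, q=30
(x₁, y₁) = (199, 30);  199² − 44·30² = 1 ✓
(199+30√44)^2 = 79201 + 11940√44
(199+30√44)^3 = 31521799 + 4752090√44

199 30
79201 11940
31521799 4752090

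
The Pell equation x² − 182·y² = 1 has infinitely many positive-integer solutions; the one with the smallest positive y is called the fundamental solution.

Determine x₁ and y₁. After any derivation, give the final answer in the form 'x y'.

27 2

√182 → a₀=13, period (2,26); ℓ=2 even so k=1
i=0: a=13 ⇒ p=13, q=1
i=1: a=2 ⇒ p=27, q=2
fundamental: x₁=27, y₁=2  (since 729 − 182·4 = 1)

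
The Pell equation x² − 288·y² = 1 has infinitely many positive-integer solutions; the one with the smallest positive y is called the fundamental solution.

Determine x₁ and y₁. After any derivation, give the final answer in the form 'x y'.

17 1

√288 = [16; 1,32, …], period ℓ=2 (even) → k=1
k=0  a_k=16  p_k/q_k = 16/1
k=1  a_k=1  p_k/q_k = 17/1
fundamental: x₁=17, y₁=1  (since 289 − 288·1 = 1)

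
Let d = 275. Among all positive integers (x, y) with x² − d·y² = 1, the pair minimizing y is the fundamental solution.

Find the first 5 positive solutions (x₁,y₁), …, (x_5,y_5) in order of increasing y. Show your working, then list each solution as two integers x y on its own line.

199 12
79201 4776
31521799 1900836
12545596801 756527952
4993116004999 301096224060

√275 → a₀=16, period (1,1,2,1,1,32); ℓ=6 even so k=5
a_0=16:  p_0=16·1+0=16,  q_0=16·0+1=1
…
a_3=2:  p_3=2·33+17=83,  q_3=2·2+1=5
a_4=1:  p_4=1·83+33=116,  q_4=1·5+2=7
a_5=1:  p_5=1·116+83=199,  q_5=1·7+5=12
fundamental: x₁=199, y₁=12  (since 39601 − 275·144 = 1)
k=2:  x_2 = 199·199+275·12·12 = 79201,  y_2 = 199·12+12·199 = 4776
k=3:  x_3 = 199·79201+275·12·4776 = 31521799,  y_3 = 199·4776+12·79201 = 1900836
k=4:  x_4 = 199·31521799+275·12·1900836 = 12545596801,  y_4 = 199·1900836+12·31521799 = 756527952
k=5:  x_5 = 199·12545596801+275·12·756527952 = 4993116004999,  y_5 = 199·756527952+12·12545596801 = 301096224060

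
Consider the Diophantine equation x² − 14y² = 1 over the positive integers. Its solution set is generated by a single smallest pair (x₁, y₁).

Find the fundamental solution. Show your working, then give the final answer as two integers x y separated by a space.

15 4

√14 = [3; 1,2,1,6, …], period ℓ=4 (even) → k=3
i=0: a=3 ⇒ p=3, q=1
i=1: a=1 ⇒ p=4, q=1
i=2: a=2 ⇒ p=11, q=3
i=3: a=1 ⇒ p=15, q=4
fundamental: x₁=15, y₁=4  (since 225 − 14·16 = 1)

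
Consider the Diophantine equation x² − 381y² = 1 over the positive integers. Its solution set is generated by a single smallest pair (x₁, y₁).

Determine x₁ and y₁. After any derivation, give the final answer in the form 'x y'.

1015 52

[19; 1,1,12,1,1,38] for √381; ℓ=6 ⇒ convergent index 5
a_0=19:  p_0=19·1+0=19,  q_0=19·0+1=1
…
a_2=1:  p_2=1·20+19=39,  q_2=1·1+1=2
a_3=12:  p_3=12·39+20=488,  q_3=12·2+1=25
a_4=1:  p_4=1·488+39=527,  q_4=1·25+2=27
a_5=1:  p_5=1·527+488=1015,  q_5=1·27+25=52
(x₁, y₁) = (1015, 52);  1015² − 381·52² = 1 ✓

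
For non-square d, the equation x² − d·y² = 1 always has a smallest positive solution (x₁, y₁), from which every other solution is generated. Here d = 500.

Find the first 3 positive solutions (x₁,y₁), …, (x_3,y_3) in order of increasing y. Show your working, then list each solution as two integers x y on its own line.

d=500: √d = [22; 2,1,3,2,1,…,1,2,44] (ℓ=14, even), read p_13/q_13
a_0=22:  p_0=22·1+0=22,  q_0=22·0+1=1
a_1=2:  p_1=2·22+1=45,  q_1=2·1+0=2
…
a_3=3:  p_3=3·67+45=246,  q_3=3·3+2=11
a_4=2:  p_4=2·246+67=559,  q_4=2·11+3=25
a_5=1:  p_5=1·559+246=805,  q_5=1·25+11=36
a_6=1:  p_6=1·805+559=1364,  q_6=1·36+25=61
a_7=10:  p_7=10·1364+805=14445,  q_7=10·61+36=646
…
a_9=1:  p_9=1·15809+14445=30254,  q_9=1·707+646=1353
a_10=2:  p_10=2·30254+15809=76317,  q_10=2·1353+707=3413
a_11=3:  p_11=3·76317+30254=259205,  q_11=3·3413+1353=11592
a_12=1:  p_12=1·259205+76317=335522,  q_12=1·11592+3413=15005
a_13=2:  p_13=2·335522+259205=930249,  q_13=2·15005+11592=41602
(x₁, y₁) = (930249, 41602);  930249² − 500·41602² = 1 ✓
(x_2, y_2) = (930249·930249 + 500·41602·41602, 930249·41602 + 41602·930249) = (1730726404001, 77400437796)
(x_3, y_3) = (930249·1730726404001 + 500·41602·77400437796, 930249·77400437796 + 41602·1730726404001) = (3220013013190122249, 144003359718540806)

930249 41602
1730726404001 77400437796
3220013013190122249 144003359718540806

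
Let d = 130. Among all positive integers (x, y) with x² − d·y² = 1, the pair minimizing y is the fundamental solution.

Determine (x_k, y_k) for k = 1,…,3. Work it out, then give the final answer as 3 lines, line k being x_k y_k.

6499 570
84474001 7408860
1097993058499 96300361710

√130 → a₀=11, period (2,2,22); ℓ=3 odd so k=5
i=0: a=11 ⇒ p=11, q=1
…
i=2: a=2 ⇒ p=57, q=5
i=3: a=22 ⇒ p=1277, q=112
i=4: a=2 ⇒ p=2611, q=229
i=5: a=2 ⇒ p=6499, q=570
→ (6499, 570).  Check: 6499²=42237001, 130·570²=42237000, difference 1.
k=2:  x_2 = 6499·6499+130·570·570 = 84474001,  y_2 = 6499·570+570·6499 = 7408860
k=3:  x_3 = 6499·84474001+130·570·7408860 = 1097993058499,  y_3 = 6499·7408860+570·84474001 = 96300361710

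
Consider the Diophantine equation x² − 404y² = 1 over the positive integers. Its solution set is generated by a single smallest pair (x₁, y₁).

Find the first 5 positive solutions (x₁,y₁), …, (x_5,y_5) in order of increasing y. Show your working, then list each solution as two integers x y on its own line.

√404 = [20; 10,40, …], period ℓ=2 (even) → k=1
k=0  a_k=20  p_k/q_k = 20/1
k=1  a_k=10  p_k/q_k = 201/10
→ (201, 10).  Check: 201²=40401, 404·10²=40400, difference 1.
(x_2, y_2) = (201·201 + 404·10·10, 201·10 + 10·201) = (80801, 4020)
(x_3, y_3) = (201·80801 + 404·10·4020, 201·4020 + 10·80801) = (32481801, 1616030)
(x_4, y_4) = (201·32481801 + 404·10·1616030, 201·1616030 + 10·32481801) = (13057603201, 649640040)
(x_5, y_5) = (201·13057603201 + 404·10·649640040, 201·649640040 + 10·13057603201) = (5249124005001, 261153680050)

201 10
80801 4020
32481801 1616030
13057603201 649640040
5249124005001 261153680050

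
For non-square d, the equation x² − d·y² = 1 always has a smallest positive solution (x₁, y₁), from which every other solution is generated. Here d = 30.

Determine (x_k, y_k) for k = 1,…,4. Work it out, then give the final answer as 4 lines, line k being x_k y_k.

[5; 2,10] for √30; ℓ=2 ⇒ convergent index 1
k=0  a_k=5  p_k/q_k = 5/1
k=1  a_k=2  p_k/q_k = 11/2
fundamental: x₁=11, y₁=2  (since 121 − 30·4 = 1)
(11+2√30)^2 = 241 + 44√30
(11+2√30)^3 = 5291 + 966√30
(11+2√30)^4 = 116161 + 21208√30

11 2
241 44
5291 966
116161 21208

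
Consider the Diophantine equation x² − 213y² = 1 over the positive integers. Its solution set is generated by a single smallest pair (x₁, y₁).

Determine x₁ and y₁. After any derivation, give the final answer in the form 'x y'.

194399 13320

√213 = [14; 1,1,2,6,1,8,1,6,2,1,1,28, …], period ℓ=12 (even) → k=11
step 0: (14, 1)  from 14·(1,0) + (0,1)
step 1: (15, 1)  from 1·(14,1) + (1,0)
…
step 4: (467, 32)  from 6·(73,5) + (29,2)
…
step 6: (4787, 328)  from 8·(540,37) + (467,32)
…
step 9: (78825, 5401)  from 2·(36749,2518) + (5327,365)
step 10: (115574, 7919)  from 1·(78825,5401) + (36749,2518)
step 11: (194399, 13320)  from 1·(115574,7919) + (78825,5401)
(x₁, y₁) = (194399, 13320);  194399² − 213·13320² = 1 ✓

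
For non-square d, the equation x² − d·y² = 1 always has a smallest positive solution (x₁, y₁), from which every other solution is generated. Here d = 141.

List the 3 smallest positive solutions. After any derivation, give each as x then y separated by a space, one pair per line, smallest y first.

√141 → a₀=11, period (1,6,1,22); ℓ=4 even so k=3
i=0: a=11 ⇒ p=11, q=1
…
i=2: a=6 ⇒ p=83, q=7
i=3: a=1 ⇒ p=95, q=8
fundamental: x₁=95, y₁=8  (since 9025 − 141·64 = 1)
k=2:  x_2 = 95·95+141·8·8 = 18049,  y_2 = 95·8+8·95 = 1520
k=3:  x_3 = 95·18049+141·8·1520 = 3429215,  y_3 = 95·1520+8·18049 = 288792

95 8
18049 1520
3429215 288792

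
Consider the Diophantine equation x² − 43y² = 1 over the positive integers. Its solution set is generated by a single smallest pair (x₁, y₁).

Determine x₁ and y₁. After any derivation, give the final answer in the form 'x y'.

√43 → a₀=6, period (1,1,3,1,5,1,3,1,1,12); ℓ=10 even so k=9
a_0=6:  p_0=6·1+0=6,  q_0=6·0+1=1
a_1=1:  p_1=1·6+1=7,  q_1=1·1+0=1
a_2=1:  p_2=1·7+6=13,  q_2=1·1+1=2
…
a_5=5:  p_5=5·59+46=341,  q_5=5·9+7=52
a_6=1:  p_6=1·341+59=400,  q_6=1·52+9=61
a_7=3:  p_7=3·400+341=1541,  q_7=3·61+52=235
a_8=1:  p_8=1·1541+400=1941,  q_8=1·235+61=296
a_9=1:  p_9=1·1941+1541=3482,  q_9=1·296+235=531
fundamental: x₁=3482, y₁=531  (since 12124324 − 43·281961 = 1)

3482 531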